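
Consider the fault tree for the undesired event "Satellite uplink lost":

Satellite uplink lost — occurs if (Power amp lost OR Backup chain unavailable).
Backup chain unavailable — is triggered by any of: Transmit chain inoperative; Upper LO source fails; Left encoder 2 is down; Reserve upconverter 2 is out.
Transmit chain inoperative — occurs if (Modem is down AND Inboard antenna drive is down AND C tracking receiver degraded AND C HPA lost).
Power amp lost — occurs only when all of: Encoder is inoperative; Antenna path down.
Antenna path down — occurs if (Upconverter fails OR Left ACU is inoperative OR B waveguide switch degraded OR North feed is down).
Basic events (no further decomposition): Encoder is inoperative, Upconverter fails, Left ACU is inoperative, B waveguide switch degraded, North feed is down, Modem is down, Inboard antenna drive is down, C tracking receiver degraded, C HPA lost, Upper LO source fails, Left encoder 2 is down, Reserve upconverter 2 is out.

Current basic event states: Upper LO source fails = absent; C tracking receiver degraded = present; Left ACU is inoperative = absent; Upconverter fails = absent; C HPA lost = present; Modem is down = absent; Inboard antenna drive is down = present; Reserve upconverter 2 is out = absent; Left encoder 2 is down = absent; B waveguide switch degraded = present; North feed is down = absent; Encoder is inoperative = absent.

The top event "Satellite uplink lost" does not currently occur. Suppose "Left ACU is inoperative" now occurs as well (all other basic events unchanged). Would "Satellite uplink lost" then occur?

Counterfactual: set "Left ACU is inoperative" to occurred.
Antenna path down [OR]: Upconverter fails=not, Left ACU is inoperative=occurs, B waveguide switch degraded=occurs, North feed is down=not → at least one input occurs → occurs.
Power amp lost [AND]: Encoder is inoperative=not, Antenna path down=occurs → not all inputs occur → does not occur.
Transmit chain inoperative [AND]: Modem is down=not, Inboard antenna drive is down=occurs, C tracking receiver degraded=occurs, C HPA lost=occurs → not all inputs occur → does not occur.
Backup chain unavailable [OR]: Transmit chain inoperative=not, Upper LO source fails=not, Left encoder 2 is down=not, Reserve upconverter 2 is out=not → no input occurs → does not occur.
Satellite uplink lost [OR]: Power amp lost=not, Backup chain unavailable=not → no input occurs → does not occur.

No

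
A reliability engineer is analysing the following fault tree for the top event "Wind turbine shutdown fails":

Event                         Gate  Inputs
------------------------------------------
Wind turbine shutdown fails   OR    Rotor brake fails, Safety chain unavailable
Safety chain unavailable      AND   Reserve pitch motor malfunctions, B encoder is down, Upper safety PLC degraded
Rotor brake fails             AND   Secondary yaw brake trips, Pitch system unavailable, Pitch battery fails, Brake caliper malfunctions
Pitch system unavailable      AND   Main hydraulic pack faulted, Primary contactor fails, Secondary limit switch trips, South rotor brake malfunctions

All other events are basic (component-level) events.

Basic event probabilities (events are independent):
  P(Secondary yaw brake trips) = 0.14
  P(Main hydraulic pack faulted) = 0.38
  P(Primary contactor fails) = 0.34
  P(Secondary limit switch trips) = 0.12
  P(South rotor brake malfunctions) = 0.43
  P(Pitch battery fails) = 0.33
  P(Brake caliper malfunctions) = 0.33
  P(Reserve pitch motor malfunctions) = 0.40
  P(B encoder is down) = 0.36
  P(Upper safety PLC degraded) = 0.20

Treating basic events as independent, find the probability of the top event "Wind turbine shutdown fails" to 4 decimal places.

0.0289

P(Pitch system unavailable) [AND] = 0.38 × 0.34 × 0.12 × 0.43 = 0.006667
P(Rotor brake fails) [AND] = 0.14 × 0.006667 × 0.33 × 0.33 = 0.000102
P(Safety chain unavailable) [AND] = 0.40 × 0.36 × 0.20 = 0.028800
P(Wind turbine shutdown fails) [OR] = 1 − (1−0.000102) × (1−0.028800) = 0.028899
Rounded to 4 decimal places: P(Wind turbine shutdown fails) ≈ 0.0289.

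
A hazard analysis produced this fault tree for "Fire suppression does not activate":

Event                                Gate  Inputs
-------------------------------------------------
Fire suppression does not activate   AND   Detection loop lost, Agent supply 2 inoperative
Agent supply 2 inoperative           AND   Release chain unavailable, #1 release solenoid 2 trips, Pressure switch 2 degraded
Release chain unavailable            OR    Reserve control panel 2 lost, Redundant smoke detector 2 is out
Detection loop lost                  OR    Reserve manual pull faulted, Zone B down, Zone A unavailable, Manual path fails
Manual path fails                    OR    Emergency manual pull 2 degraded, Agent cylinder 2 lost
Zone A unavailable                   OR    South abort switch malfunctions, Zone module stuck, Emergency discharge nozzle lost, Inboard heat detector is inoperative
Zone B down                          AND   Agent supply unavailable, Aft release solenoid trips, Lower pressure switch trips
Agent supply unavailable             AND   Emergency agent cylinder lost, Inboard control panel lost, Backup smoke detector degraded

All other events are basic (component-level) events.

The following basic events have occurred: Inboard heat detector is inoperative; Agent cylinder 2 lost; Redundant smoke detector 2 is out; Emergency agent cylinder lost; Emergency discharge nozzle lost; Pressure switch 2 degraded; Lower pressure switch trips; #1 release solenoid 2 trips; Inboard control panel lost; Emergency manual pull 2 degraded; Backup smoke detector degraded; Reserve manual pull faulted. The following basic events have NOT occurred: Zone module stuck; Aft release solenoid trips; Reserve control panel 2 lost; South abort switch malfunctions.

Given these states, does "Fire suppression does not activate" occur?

Agent supply unavailable [AND]: Emergency agent cylinder lost=occurs, Inboard control panel lost=occurs, Backup smoke detector degraded=occurs → all inputs occur → occurs.
Zone B down [AND]: Agent supply unavailable=occurs, Aft release solenoid trips=not, Lower pressure switch trips=occurs → not all inputs occur → does not occur.
Zone A unavailable [OR]: South abort switch malfunctions=not, Zone module stuck=not, Emergency discharge nozzle lost=occurs, Inboard heat detector is inoperative=occurs → at least one input occurs → occurs.
Manual path fails [OR]: Emergency manual pull 2 degraded=occurs, Agent cylinder 2 lost=occurs → at least one input occurs → occurs.
Detection loop lost [OR]: Reserve manual pull faulted=occurs, Zone B down=not, Zone A unavailable=occurs, Manual path fails=occurs → at least one input occurs → occurs.
Release chain unavailable [OR]: Reserve control panel 2 lost=not, Redundant smoke detector 2 is out=occurs → at least one input occurs → occurs.
Agent supply 2 inoperative [AND]: Release chain unavailable=occurs, #1 release solenoid 2 trips=occurs, Pressure switch 2 degraded=occurs → all inputs occur → occurs.
Fire suppression does not activate [AND]: Detection loop lost=occurs, Agent supply 2 inoperative=occurs → all inputs occur → occurs.

Yes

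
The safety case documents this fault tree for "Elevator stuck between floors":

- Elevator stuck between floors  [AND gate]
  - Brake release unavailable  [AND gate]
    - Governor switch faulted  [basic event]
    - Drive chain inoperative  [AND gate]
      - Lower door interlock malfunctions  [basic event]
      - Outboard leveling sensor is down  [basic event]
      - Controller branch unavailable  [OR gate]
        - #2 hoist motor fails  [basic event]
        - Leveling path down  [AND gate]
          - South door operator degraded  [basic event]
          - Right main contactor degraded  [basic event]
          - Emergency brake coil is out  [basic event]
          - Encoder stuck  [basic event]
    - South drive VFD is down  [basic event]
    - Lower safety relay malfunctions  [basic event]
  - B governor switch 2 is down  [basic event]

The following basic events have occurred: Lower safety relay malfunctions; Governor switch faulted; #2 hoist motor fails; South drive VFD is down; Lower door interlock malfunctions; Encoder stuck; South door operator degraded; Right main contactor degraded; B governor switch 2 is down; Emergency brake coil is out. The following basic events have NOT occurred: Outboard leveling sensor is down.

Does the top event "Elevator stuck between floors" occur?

No

Leveling path down [AND]: South door operator degraded=occurs, Right main contactor degraded=occurs, Emergency brake coil is out=occurs, Encoder stuck=occurs → all inputs occur → occurs.
Controller branch unavailable [OR]: #2 hoist motor fails=occurs, Leveling path down=occurs → at least one input occurs → occurs.
Drive chain inoperative [AND]: Lower door interlock malfunctions=occurs, Outboard leveling sensor is down=not, Controller branch unavailable=occurs → not all inputs occur → does not occur.
Brake release unavailable [AND]: Governor switch faulted=occurs, Drive chain inoperative=not, South drive VFD is down=occurs, Lower safety relay malfunctions=occurs → not all inputs occur → does not occur.
Elevator stuck between floors [AND]: Brake release unavailable=not, B governor switch 2 is down=occurs → not all inputs occur → does not occur.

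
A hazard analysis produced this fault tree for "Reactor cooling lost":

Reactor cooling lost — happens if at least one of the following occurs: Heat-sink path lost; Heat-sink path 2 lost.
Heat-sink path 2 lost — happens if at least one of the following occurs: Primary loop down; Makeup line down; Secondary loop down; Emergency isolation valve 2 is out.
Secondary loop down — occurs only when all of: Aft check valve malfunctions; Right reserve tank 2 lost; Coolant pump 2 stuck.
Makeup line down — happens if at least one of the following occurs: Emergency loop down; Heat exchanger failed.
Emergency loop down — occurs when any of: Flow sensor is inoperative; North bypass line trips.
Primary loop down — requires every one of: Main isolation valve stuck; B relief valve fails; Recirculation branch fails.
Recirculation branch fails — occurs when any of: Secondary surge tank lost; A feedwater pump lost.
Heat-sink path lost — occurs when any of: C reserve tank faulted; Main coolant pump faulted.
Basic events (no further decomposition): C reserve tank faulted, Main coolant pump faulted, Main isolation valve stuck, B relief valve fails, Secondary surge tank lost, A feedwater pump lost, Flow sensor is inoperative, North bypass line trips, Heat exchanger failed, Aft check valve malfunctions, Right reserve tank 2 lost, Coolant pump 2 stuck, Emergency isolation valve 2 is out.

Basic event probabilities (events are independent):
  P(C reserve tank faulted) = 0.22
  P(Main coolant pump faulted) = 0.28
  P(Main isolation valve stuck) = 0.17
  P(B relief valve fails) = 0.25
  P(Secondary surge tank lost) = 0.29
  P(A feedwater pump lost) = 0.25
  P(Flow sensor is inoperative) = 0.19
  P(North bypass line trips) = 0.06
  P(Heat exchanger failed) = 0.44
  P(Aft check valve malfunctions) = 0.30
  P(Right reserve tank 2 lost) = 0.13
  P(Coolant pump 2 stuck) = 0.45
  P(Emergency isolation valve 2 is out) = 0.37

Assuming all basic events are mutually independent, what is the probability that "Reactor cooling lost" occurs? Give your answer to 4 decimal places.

0.8547

P(Heat-sink path lost) [OR] = 1 − (1−0.22) × (1−0.28) = 0.438400
P(Recirculation branch fails) [OR] = 1 − (1−0.29) × (1−0.25) = 0.467500
P(Primary loop down) [AND] = 0.17 × 0.25 × 0.467500 = 0.019869
P(Emergency loop down) [OR] = 1 − (1−0.19) × (1−0.06) = 0.238600
P(Makeup line down) [OR] = 1 − (1−0.238600) × (1−0.44) = 0.573616
P(Secondary loop down) [AND] = 0.30 × 0.13 × 0.45 = 0.017550
P(Heat-sink path 2 lost) [OR] = 1 − (1−0.019869) × (1−0.573616) × (1−0.017550) × (1−0.37) = 0.741336
P(Reactor cooling lost) [OR] = 1 − (1−0.438400) × (1−0.741336) = 0.854734
Rounded to 4 decimal places: P(Reactor cooling lost) ≈ 0.8547.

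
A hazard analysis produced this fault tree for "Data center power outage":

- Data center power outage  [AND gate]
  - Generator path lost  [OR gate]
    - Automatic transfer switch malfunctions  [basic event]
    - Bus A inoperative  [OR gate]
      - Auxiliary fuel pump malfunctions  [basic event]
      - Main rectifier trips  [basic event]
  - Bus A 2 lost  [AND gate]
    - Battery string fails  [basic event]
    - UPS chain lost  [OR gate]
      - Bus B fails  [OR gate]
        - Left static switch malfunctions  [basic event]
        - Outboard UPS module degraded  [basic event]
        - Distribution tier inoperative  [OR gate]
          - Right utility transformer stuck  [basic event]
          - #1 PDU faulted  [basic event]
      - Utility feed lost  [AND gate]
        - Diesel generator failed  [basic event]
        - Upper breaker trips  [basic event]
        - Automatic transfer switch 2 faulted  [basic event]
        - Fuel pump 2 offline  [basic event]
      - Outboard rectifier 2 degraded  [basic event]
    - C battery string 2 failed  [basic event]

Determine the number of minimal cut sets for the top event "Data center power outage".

Bus A inoperative [OR]: union of children's cut sets → 2 cut set(s).
Generator path lost [OR]: union of children's cut sets → 3 cut set(s).
Distribution tier inoperative [OR]: union of children's cut sets → 2 cut set(s).
Bus B fails [OR]: union of children's cut sets → 4 cut set(s).
Utility feed lost [AND]: one cut set from each child combined → 1 × 1 × 1 × 1 = 1 cut set(s).
UPS chain lost [OR]: union of children's cut sets → 6 cut set(s).
Bus A 2 lost [AND]: one cut set from each child combined → 1 × 6 × 1 = 6 cut set(s).
Data center power outage [AND]: one cut set from each child combined → 3 × 6 = 18 cut set(s).

18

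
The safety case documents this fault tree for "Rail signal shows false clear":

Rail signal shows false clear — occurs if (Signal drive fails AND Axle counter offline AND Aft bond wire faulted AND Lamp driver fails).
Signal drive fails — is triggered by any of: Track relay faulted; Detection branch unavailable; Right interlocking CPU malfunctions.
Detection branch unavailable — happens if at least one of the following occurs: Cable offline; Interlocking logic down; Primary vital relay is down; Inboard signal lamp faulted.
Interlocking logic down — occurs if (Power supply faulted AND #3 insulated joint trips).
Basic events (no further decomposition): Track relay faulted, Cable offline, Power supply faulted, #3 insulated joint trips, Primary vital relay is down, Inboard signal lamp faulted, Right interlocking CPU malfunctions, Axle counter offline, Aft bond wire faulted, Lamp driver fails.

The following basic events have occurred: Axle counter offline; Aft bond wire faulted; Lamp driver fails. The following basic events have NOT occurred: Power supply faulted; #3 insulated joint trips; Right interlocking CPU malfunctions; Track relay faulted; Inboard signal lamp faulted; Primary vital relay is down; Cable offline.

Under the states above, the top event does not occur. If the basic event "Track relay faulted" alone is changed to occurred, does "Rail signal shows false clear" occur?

Counterfactual: set "Track relay faulted" to occurred.
Interlocking logic down [AND]: Power supply faulted=not, #3 insulated joint trips=not → not all inputs occur → does not occur.
Detection branch unavailable [OR]: Cable offline=not, Interlocking logic down=not, Primary vital relay is down=not, Inboard signal lamp faulted=not → no input occurs → does not occur.
Signal drive fails [OR]: Track relay faulted=occurs, Detection branch unavailable=not, Right interlocking CPU malfunctions=not → at least one input occurs → occurs.
Rail signal shows false clear [AND]: Signal drive fails=occurs, Axle counter offline=occurs, Aft bond wire faulted=occurs, Lamp driver fails=occurs → all inputs occur → occurs.

Yes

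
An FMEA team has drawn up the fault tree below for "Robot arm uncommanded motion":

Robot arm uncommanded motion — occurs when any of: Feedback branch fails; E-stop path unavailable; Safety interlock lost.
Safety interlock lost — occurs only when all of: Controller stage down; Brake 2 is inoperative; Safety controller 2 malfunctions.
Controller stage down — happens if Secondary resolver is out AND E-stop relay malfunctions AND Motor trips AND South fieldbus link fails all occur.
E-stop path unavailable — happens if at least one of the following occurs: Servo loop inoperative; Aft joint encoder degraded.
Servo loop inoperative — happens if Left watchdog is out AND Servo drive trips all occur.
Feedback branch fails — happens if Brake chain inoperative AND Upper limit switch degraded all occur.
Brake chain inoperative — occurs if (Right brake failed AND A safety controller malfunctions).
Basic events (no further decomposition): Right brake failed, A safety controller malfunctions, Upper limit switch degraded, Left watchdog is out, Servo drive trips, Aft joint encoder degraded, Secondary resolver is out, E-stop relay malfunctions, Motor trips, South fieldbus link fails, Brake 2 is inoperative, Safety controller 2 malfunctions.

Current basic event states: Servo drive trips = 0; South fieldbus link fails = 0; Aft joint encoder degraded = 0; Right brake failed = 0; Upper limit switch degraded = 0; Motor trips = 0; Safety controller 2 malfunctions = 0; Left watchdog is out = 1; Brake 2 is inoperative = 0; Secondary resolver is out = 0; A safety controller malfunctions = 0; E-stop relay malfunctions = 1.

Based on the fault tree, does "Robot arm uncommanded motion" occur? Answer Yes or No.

Brake chain inoperative [AND]: Right brake failed=not, A safety controller malfunctions=not → not all inputs occur → does not occur.
Feedback branch fails [AND]: Brake chain inoperative=not, Upper limit switch degraded=not → not all inputs occur → does not occur.
Servo loop inoperative [AND]: Left watchdog is out=occurs, Servo drive trips=not → not all inputs occur → does not occur.
E-stop path unavailable [OR]: Servo loop inoperative=not, Aft joint encoder degraded=not → no input occurs → does not occur.
Controller stage down [AND]: Secondary resolver is out=not, E-stop relay malfunctions=occurs, Motor trips=not, South fieldbus link fails=not → not all inputs occur → does not occur.
Safety interlock lost [AND]: Controller stage down=not, Brake 2 is inoperative=not, Safety controller 2 malfunctions=not → not all inputs occur → does not occur.
Robot arm uncommanded motion [OR]: Feedback branch fails=not, E-stop path unavailable=not, Safety interlock lost=not → no input occurs → does not occur.

No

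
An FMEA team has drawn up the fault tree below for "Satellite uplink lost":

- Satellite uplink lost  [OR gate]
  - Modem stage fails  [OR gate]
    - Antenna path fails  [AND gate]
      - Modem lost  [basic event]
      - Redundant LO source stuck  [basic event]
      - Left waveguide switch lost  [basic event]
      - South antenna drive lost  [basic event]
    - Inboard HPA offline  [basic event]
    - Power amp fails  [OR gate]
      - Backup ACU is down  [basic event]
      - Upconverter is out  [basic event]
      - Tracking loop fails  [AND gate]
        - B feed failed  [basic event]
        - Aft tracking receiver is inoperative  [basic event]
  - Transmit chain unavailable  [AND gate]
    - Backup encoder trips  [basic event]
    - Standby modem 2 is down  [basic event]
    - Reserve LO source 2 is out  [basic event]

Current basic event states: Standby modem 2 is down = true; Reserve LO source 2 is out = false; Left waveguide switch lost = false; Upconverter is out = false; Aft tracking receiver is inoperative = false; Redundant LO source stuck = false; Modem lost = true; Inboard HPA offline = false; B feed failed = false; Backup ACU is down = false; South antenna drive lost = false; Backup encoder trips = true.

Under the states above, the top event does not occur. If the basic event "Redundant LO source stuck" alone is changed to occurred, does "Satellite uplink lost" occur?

No

Counterfactual: set "Redundant LO source stuck" to occurred.
Antenna path fails [AND]: Modem lost=occurs, Redundant LO source stuck=occurs, Left waveguide switch lost=not, South antenna drive lost=not → not all inputs occur → does not occur.
Tracking loop fails [AND]: B feed failed=not, Aft tracking receiver is inoperative=not → not all inputs occur → does not occur.
Power amp fails [OR]: Backup ACU is down=not, Upconverter is out=not, Tracking loop fails=not → no input occurs → does not occur.
Modem stage fails [OR]: Antenna path fails=not, Inboard HPA offline=not, Power amp fails=not → no input occurs → does not occur.
Transmit chain unavailable [AND]: Backup encoder trips=occurs, Standby modem 2 is down=occurs, Reserve LO source 2 is out=not → not all inputs occur → does not occur.
Satellite uplink lost [OR]: Modem stage fails=not, Transmit chain unavailable=not → no input occurs → does not occur.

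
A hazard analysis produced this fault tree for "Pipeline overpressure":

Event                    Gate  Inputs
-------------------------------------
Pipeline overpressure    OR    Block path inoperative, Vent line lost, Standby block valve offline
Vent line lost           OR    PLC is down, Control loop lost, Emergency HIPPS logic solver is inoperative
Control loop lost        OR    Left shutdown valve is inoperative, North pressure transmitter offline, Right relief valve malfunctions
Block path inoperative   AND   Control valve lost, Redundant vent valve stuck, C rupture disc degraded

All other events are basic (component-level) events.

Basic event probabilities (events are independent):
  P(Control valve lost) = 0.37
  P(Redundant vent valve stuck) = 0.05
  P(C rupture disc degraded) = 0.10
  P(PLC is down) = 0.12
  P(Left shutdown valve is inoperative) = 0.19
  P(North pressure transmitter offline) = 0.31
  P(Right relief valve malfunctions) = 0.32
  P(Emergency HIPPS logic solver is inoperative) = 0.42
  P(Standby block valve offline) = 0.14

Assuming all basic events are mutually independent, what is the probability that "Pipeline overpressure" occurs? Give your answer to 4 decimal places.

P(Block path inoperative) [AND] = 0.37 × 0.05 × 0.10 = 0.001850
P(Control loop lost) [OR] = 1 − (1−0.19) × (1−0.31) × (1−0.32) = 0.619948
P(Vent line lost) [OR] = 1 − (1−0.12) × (1−0.619948) × (1−0.42) = 0.806021
P(Pipeline overpressure) [OR] = 1 − (1−0.001850) × (1−0.806021) × (1−0.14) = 0.833487
Rounded to 4 decimal places: P(Pipeline overpressure) ≈ 0.8335.

0.8335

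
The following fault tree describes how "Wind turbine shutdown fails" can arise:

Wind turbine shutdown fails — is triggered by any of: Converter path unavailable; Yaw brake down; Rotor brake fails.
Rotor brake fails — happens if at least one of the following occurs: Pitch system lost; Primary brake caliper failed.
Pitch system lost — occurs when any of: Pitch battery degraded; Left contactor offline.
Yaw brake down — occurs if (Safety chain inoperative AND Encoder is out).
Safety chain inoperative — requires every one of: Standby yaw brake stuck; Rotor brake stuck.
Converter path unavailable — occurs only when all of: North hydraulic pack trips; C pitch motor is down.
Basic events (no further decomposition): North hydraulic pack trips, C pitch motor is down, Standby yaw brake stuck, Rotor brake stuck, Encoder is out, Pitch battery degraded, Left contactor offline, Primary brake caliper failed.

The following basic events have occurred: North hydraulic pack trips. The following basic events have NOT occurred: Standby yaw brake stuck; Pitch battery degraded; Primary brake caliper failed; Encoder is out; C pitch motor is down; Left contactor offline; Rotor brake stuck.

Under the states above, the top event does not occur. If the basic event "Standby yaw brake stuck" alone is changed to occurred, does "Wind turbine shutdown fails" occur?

Counterfactual: set "Standby yaw brake stuck" to occurred.
Converter path unavailable [AND]: North hydraulic pack trips=occurs, C pitch motor is down=not → not all inputs occur → does not occur.
Safety chain inoperative [AND]: Standby yaw brake stuck=occurs, Rotor brake stuck=not → not all inputs occur → does not occur.
Yaw brake down [AND]: Safety chain inoperative=not, Encoder is out=not → not all inputs occur → does not occur.
Pitch system lost [OR]: Pitch battery degraded=not, Left contactor offline=not → no input occurs → does not occur.
Rotor brake fails [OR]: Pitch system lost=not, Primary brake caliper failed=not → no input occurs → does not occur.
Wind turbine shutdown fails [OR]: Converter path unavailable=not, Yaw brake down=not, Rotor brake fails=not → no input occurs → does not occur.

No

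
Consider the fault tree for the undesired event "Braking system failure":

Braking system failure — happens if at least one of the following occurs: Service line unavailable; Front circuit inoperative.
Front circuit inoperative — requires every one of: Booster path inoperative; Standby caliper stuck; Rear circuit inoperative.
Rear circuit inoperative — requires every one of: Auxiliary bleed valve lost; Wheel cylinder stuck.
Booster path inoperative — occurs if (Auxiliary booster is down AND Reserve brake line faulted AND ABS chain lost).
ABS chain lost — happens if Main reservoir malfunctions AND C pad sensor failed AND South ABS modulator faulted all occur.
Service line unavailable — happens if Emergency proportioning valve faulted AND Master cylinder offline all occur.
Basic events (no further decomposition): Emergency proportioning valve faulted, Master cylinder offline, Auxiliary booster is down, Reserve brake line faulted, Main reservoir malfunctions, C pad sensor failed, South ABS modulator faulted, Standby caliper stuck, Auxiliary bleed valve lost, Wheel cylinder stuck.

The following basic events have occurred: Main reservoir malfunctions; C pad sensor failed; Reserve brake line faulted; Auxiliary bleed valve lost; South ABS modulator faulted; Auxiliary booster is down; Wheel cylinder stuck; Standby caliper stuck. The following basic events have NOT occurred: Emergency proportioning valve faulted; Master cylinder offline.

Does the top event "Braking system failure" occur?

Yes

Service line unavailable [AND]: Emergency proportioning valve faulted=not, Master cylinder offline=not → not all inputs occur → does not occur.
ABS chain lost [AND]: Main reservoir malfunctions=occurs, C pad sensor failed=occurs, South ABS modulator faulted=occurs → all inputs occur → occurs.
Booster path inoperative [AND]: Auxiliary booster is down=occurs, Reserve brake line faulted=occurs, ABS chain lost=occurs → all inputs occur → occurs.
Rear circuit inoperative [AND]: Auxiliary bleed valve lost=occurs, Wheel cylinder stuck=occurs → all inputs occur → occurs.
Front circuit inoperative [AND]: Booster path inoperative=occurs, Standby caliper stuck=occurs, Rear circuit inoperative=occurs → all inputs occur → occurs.
Braking system failure [OR]: Service line unavailable=not, Front circuit inoperative=occurs → at least one input occurs → occurs.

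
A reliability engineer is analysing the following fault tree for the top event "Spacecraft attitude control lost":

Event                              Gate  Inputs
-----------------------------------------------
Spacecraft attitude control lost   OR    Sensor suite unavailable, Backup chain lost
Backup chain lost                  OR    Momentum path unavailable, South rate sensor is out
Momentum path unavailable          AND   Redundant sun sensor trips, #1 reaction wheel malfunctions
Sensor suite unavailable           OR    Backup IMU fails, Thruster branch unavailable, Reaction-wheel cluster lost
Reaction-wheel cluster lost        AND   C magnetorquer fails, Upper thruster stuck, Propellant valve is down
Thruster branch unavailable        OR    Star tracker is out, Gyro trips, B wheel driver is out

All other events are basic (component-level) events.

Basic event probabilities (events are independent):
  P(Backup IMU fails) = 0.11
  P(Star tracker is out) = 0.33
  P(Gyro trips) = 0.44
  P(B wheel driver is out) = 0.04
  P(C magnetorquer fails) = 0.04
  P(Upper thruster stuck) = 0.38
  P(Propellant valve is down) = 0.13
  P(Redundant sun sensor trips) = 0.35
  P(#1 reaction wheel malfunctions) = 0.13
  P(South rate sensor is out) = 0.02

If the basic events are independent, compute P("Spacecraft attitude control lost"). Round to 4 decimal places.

0.7007

P(Thruster branch unavailable) [OR] = 1 − (1−0.33) × (1−0.44) × (1−0.04) = 0.639808
P(Reaction-wheel cluster lost) [AND] = 0.04 × 0.38 × 0.13 = 0.001976
P(Sensor suite unavailable) [OR] = 1 − (1−0.11) × (1−0.639808) × (1−0.001976) = 0.680063
P(Momentum path unavailable) [AND] = 0.35 × 0.13 = 0.045500
P(Backup chain lost) [OR] = 1 − (1−0.045500) × (1−0.02) = 0.064590
P(Spacecraft attitude control lost) [OR] = 1 − (1−0.680063) × (1−0.064590) = 0.700728
Rounded to 4 decimal places: P(Spacecraft attitude control lost) ≈ 0.7007.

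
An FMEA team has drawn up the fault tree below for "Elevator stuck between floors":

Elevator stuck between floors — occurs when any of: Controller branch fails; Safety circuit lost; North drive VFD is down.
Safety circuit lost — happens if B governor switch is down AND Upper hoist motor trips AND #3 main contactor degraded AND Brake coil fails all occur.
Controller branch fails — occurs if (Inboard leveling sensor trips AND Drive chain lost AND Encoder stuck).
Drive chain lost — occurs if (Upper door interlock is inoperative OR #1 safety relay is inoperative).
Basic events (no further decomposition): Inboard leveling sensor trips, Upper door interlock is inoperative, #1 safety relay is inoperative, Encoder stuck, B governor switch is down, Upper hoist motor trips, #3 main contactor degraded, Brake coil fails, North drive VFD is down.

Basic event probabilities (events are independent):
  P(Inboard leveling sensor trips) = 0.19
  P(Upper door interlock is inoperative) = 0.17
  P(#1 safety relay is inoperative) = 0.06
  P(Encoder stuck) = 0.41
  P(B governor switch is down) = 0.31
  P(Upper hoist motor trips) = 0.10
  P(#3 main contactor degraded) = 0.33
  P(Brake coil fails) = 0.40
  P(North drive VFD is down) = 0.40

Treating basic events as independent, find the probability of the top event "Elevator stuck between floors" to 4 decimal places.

0.4127

P(Drive chain lost) [OR] = 1 − (1−0.17) × (1−0.06) = 0.219800
P(Controller branch fails) [AND] = 0.19 × 0.219800 × 0.41 = 0.017122
P(Safety circuit lost) [AND] = 0.31 × 0.10 × 0.33 × 0.40 = 0.004092
P(Elevator stuck between floors) [OR] = 1 − (1−0.017122) × (1−0.004092) × (1−0.40) = 0.412686
Rounded to 4 decimal places: P(Elevator stuck between floors) ≈ 0.4127.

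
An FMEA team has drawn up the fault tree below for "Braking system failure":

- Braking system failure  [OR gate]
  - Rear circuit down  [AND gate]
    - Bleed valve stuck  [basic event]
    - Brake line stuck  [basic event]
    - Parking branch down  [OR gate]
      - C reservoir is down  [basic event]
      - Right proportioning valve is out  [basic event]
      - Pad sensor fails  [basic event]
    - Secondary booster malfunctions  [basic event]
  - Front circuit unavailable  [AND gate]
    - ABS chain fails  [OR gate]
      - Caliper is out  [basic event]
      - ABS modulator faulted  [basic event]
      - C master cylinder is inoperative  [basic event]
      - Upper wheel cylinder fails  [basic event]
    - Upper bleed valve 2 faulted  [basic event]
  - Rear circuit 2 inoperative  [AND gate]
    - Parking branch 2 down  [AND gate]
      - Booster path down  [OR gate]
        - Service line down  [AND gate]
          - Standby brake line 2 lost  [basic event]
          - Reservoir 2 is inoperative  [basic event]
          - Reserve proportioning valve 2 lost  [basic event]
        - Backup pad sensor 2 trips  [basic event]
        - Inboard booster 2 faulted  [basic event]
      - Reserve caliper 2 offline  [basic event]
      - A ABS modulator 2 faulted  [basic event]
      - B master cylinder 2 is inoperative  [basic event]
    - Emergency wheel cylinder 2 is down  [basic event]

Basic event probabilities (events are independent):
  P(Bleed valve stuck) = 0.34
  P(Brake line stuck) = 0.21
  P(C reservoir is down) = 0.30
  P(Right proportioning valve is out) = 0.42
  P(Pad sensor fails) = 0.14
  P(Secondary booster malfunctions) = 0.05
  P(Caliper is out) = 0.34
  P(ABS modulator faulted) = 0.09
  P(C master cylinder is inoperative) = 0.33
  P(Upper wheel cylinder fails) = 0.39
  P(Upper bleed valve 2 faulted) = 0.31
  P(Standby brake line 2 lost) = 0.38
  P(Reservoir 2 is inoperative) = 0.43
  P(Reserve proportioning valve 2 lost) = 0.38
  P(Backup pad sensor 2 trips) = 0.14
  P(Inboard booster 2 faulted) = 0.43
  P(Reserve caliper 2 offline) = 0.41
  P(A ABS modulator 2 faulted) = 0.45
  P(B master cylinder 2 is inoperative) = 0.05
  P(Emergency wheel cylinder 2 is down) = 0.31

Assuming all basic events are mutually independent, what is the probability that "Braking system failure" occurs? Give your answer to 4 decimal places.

0.2369

P(Parking branch down) [OR] = 1 − (1−0.30) × (1−0.42) × (1−0.14) = 0.650840
P(Rear circuit down) [AND] = 0.34 × 0.21 × 0.650840 × 0.05 = 0.002323
P(ABS chain fails) [OR] = 1 − (1−0.34) × (1−0.09) × (1−0.33) × (1−0.39) = 0.754535
P(Front circuit unavailable) [AND] = 0.754535 × 0.31 = 0.233906
P(Service line down) [AND] = 0.38 × 0.43 × 0.38 = 0.062092
P(Booster path down) [OR] = 1 − (1−0.062092) × (1−0.14) × (1−0.43) = 0.540237
P(Parking branch 2 down) [AND] = 0.540237 × 0.41 × 0.45 × 0.05 = 0.004984
P(Rear circuit 2 inoperative) [AND] = 0.004984 × 0.31 = 0.001545
P(Braking system failure) [OR] = 1 − (1−0.002323) × (1−0.233906) × (1−0.001545) = 0.236867
Rounded to 4 decimal places: P(Braking system failure) ≈ 0.2369.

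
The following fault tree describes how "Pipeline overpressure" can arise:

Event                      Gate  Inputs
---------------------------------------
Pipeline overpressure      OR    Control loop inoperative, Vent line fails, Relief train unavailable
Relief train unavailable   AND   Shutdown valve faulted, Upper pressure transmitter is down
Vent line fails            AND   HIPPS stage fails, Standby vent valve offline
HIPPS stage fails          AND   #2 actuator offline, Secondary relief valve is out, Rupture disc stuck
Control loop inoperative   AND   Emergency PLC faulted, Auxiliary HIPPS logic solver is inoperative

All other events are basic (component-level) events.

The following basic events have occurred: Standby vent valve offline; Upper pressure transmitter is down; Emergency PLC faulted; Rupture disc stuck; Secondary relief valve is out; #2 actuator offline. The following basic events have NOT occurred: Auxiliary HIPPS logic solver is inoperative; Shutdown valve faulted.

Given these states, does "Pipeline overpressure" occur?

Control loop inoperative [AND]: Emergency PLC faulted=occurs, Auxiliary HIPPS logic solver is inoperative=not → not all inputs occur → does not occur.
HIPPS stage fails [AND]: #2 actuator offline=occurs, Secondary relief valve is out=occurs, Rupture disc stuck=occurs → all inputs occur → occurs.
Vent line fails [AND]: HIPPS stage fails=occurs, Standby vent valve offline=occurs → all inputs occur → occurs.
Relief train unavailable [AND]: Shutdown valve faulted=not, Upper pressure transmitter is down=occurs → not all inputs occur → does not occur.
Pipeline overpressure [OR]: Control loop inoperative=not, Vent line fails=occurs, Relief train unavailable=not → at least one input occurs → occurs.

Yes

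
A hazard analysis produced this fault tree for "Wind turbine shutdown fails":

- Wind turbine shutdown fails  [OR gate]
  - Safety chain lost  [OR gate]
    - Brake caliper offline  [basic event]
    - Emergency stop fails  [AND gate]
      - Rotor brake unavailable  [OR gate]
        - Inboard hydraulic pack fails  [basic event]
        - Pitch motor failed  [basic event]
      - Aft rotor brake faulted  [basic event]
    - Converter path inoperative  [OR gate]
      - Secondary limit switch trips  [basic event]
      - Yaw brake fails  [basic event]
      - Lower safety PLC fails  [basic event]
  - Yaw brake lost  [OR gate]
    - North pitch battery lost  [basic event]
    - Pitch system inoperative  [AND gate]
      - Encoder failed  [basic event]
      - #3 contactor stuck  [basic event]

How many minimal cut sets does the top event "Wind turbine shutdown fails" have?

8

Rotor brake unavailable [OR]: union of children's cut sets → 2 cut set(s).
Emergency stop fails [AND]: one cut set from each child combined → 2 × 1 = 2 cut set(s).
Converter path inoperative [OR]: union of children's cut sets → 3 cut set(s).
Safety chain lost [OR]: union of children's cut sets → 6 cut set(s).
Pitch system inoperative [AND]: one cut set from each child combined → 1 × 1 = 1 cut set(s).
Yaw brake lost [OR]: union of children's cut sets → 2 cut set(s).
Wind turbine shutdown fails [OR]: union of children's cut sets → 8 cut set(s).
Minimal cut sets: {Brake caliper offline}; {Aft rotor brake faulted, Inboard hydraulic pack fails}; {Aft rotor brake faulted, Pitch motor failed}; {Secondary limit switch trips}; {Yaw brake fails}; {Lower safety PLC fails}; {North pitch battery lost}; {#3 contactor stuck, Encoder failed}.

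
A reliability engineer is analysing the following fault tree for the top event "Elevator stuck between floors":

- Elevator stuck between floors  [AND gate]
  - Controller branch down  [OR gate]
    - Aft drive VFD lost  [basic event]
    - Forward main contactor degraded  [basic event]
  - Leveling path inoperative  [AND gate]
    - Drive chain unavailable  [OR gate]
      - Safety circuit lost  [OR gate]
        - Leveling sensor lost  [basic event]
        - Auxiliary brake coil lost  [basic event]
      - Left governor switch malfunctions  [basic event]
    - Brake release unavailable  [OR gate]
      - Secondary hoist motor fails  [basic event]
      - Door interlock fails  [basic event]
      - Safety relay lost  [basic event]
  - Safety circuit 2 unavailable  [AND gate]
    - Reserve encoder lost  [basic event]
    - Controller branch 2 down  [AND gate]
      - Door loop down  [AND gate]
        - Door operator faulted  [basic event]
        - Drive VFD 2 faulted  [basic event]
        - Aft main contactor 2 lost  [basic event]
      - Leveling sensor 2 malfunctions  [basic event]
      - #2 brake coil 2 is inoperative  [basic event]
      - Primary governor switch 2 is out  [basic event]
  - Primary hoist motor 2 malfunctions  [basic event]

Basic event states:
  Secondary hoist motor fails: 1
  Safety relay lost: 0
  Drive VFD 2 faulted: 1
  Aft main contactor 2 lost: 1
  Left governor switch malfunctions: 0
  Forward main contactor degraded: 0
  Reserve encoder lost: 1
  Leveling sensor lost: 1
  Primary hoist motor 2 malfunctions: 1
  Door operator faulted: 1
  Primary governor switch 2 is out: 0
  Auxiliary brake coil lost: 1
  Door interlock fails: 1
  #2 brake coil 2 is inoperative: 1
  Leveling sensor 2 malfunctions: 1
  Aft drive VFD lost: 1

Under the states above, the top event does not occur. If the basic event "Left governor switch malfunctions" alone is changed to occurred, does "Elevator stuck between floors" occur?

No

Counterfactual: set "Left governor switch malfunctions" to occurred.
Controller branch down [OR]: Aft drive VFD lost=occurs, Forward main contactor degraded=not → at least one input occurs → occurs.
Safety circuit lost [OR]: Leveling sensor lost=occurs, Auxiliary brake coil lost=occurs → at least one input occurs → occurs.
Drive chain unavailable [OR]: Safety circuit lost=occurs, Left governor switch malfunctions=occurs → at least one input occurs → occurs.
Brake release unavailable [OR]: Secondary hoist motor fails=occurs, Door interlock fails=occurs, Safety relay lost=not → at least one input occurs → occurs.
Leveling path inoperative [AND]: Drive chain unavailable=occurs, Brake release unavailable=occurs → all inputs occur → occurs.
Door loop down [AND]: Door operator faulted=occurs, Drive VFD 2 faulted=occurs, Aft main contactor 2 lost=occurs → all inputs occur → occurs.
Controller branch 2 down [AND]: Door loop down=occurs, Leveling sensor 2 malfunctions=occurs, #2 brake coil 2 is inoperative=occurs, Primary governor switch 2 is out=not → not all inputs occur → does not occur.
Safety circuit 2 unavailable [AND]: Reserve encoder lost=occurs, Controller branch 2 down=not → not all inputs occur → does not occur.
Elevator stuck between floors [AND]: Controller branch down=occurs, Leveling path inoperative=occurs, Safety circuit 2 unavailable=not, Primary hoist motor 2 malfunctions=occurs → not all inputs occur → does not occur.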